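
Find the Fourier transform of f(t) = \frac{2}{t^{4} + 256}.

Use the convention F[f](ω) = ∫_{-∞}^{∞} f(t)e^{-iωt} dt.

F(ω) = \frac{\pi e^{- 2 \sqrt{2} \left|{\omega}\right|} \sin{\left(2 \sqrt{2} \left|{\omega}\right| + \frac{\pi}{4} \right)}}{32}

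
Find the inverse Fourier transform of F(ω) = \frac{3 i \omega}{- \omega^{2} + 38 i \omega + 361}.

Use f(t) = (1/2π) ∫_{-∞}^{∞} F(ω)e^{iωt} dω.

f(t) = 3 \left(1 - 19 t\right) e^{- 19 t} u\left(t\right)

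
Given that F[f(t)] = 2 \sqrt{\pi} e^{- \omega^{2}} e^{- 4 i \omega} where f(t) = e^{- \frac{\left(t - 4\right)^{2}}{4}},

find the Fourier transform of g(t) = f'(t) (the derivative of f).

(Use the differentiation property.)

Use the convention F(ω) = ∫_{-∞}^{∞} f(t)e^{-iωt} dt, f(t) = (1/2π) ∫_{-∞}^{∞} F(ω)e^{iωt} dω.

F[g](ω) = 2 i \sqrt{\pi} \omega e^{- \omega \left(\omega + 4 i\right)}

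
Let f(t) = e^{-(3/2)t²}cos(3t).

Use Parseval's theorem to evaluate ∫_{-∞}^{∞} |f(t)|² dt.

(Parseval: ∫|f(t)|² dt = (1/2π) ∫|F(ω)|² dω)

∫|f(t)|² dt = \frac{\sqrt{3} \sqrt{\pi} \left(1 + e^{3}\right)}{6 e^{3}}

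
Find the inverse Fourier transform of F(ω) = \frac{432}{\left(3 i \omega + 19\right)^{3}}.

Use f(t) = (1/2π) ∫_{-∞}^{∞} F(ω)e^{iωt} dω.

f(t) = 8 t^{2} e^{- \frac{19 t}{3}} u\left(t\right)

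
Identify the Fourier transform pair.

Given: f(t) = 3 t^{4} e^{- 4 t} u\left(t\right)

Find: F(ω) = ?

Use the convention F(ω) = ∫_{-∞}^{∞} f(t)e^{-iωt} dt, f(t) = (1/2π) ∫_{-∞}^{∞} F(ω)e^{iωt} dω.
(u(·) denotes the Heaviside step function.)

F(ω) = \frac{72}{\left(i \omega + 4\right)^{5}}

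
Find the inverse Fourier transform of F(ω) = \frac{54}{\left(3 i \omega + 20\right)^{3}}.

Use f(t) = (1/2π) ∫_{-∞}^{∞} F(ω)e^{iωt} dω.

f(t) = t^{2} e^{- \frac{20 t}{3}} u\left(t\right)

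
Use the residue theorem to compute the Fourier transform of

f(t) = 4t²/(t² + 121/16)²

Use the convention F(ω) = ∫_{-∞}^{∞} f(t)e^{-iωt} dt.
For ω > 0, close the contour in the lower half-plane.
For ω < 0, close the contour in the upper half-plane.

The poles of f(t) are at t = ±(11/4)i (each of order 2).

Let g(z) = f(z)e^{-iωz}; for large |z| the factor e^{-iωz} decays in the lower half-plane when ω > 0 and in the upper half-plane when ω < 0.

Case ω > 0 (lower half-plane, clockwise contour ⇒ F(ω) = -2πi·ΣRes):
  Res_{z = - \frac{11 i}{4}} g(z) = i \left(\frac{4}{11} - \omega\right) e^{- \frac{11 \omega}{4}} (pole of order 2)
  F(ω) = -2πi·ΣRes = \frac{2 \pi \left(4 - 11 \omega\right) e^{- \frac{11 \omega}{4}}}{11}

Case ω < 0 (upper half-plane, counterclockwise contour ⇒ F(ω) = +2πi·ΣRes):
  Res_{z = \frac{11 i}{4}} g(z) = i \left(- \omega - \frac{4}{11}\right) e^{\frac{11 \omega}{4}} (pole of order 2)
  F(ω) = 2πi·ΣRes = \frac{2 \pi \left(11 \omega + 4\right) e^{\frac{11 \omega}{4}}}{11}

Both cases combine into a single formula in |ω|:

F(ω) = \frac{2 \pi \left(4 - 11 \left|{\omega}\right|\right) e^{- \frac{11 \left|{\omega}\right|}{4}}}{11}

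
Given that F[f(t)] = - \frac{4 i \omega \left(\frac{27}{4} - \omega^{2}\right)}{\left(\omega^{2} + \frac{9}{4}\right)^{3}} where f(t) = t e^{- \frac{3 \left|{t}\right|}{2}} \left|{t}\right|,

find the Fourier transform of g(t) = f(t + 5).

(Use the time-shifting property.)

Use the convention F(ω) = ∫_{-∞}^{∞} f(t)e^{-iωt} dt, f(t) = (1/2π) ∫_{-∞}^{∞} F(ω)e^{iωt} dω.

F[g](ω) = \frac{64 i \omega \left(4 \omega^{2} - 27\right) e^{5 i \omega}}{\left(4 \omega^{2} + 9\right)^{3}}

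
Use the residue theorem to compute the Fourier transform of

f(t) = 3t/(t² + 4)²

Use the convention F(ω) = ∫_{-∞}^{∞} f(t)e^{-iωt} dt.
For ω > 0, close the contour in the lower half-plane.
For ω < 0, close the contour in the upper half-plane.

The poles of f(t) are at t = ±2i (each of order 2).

Let g(z) = f(z)e^{-iωz}; for large |z| the factor e^{-iωz} decays in the lower half-plane when ω > 0 and in the upper half-plane when ω < 0.

Case ω > 0 (lower half-plane, clockwise contour ⇒ F(ω) = -2πi·ΣRes):
  Res_{z = - 2 i} g(z) = \frac{3 \omega e^{- 2 \omega}}{8} (pole of order 2)
  F(ω) = -2πi·ΣRes = - \frac{3 i \pi \omega e^{- 2 \omega}}{4}

Case ω < 0 (upper half-plane, counterclockwise contour ⇒ F(ω) = +2πi·ΣRes):
  Res_{z = 2 i} g(z) = - \frac{3 \omega e^{2 \omega}}{8} (pole of order 2)
  F(ω) = 2πi·ΣRes = - \frac{3 i \pi \omega e^{2 \omega}}{4}

Both cases combine into a single formula in |ω|:

F(ω) = - \frac{3 i \pi \omega e^{- 2 \left|{\omega}\right|}}{4}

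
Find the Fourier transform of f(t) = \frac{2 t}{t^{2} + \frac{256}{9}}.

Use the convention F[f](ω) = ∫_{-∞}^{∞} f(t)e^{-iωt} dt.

F(ω) = - 2 i \pi e^{- \frac{16 \left|{\omega}\right|}{3}} \operatorname{sign}{\left(\omega \right)}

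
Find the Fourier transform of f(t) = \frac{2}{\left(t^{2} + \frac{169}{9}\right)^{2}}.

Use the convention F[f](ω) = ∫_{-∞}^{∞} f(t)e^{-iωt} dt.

F(ω) = \frac{9 \pi \left(13 \left|{\omega}\right| + 3\right) e^{- \frac{13 \left|{\omega}\right|}{3}}}{2197}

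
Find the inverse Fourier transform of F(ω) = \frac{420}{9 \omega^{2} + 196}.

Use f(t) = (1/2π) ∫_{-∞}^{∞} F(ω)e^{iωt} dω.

f(t) = 5 e^{- \frac{14 \left|{t}\right|}{3}}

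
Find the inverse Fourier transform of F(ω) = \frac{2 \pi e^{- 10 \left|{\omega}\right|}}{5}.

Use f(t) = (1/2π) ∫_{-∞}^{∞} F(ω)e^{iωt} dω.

f(t) = \frac{4}{t^{2} + 100}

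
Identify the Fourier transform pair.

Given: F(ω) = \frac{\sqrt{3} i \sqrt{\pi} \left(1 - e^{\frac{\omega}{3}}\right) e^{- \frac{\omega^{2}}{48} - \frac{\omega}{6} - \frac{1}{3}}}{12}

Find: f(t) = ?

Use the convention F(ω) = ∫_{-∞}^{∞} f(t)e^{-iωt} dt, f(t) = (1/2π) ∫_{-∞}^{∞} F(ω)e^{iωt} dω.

f(t) = e^{- 12 t^{2}} \sin{\left(4 t \right)}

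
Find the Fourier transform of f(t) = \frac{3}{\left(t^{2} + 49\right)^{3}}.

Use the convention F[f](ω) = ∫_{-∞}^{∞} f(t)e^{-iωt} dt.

F(ω) = \frac{3 \pi \left(49 \omega^{2} + 21 \left|{\omega}\right| + 3\right) e^{- 7 \left|{\omega}\right|}}{134456}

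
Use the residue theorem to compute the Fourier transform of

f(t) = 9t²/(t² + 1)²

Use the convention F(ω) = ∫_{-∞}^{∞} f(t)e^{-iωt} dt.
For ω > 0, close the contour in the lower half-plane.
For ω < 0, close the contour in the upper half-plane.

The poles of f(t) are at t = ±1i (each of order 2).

Let g(z) = f(z)e^{-iωz}; for large |z| the factor e^{-iωz} decays in the lower half-plane when ω > 0 and in the upper half-plane when ω < 0.

Case ω > 0 (lower half-plane, clockwise contour ⇒ F(ω) = -2πi·ΣRes):
  Res_{z = - i} g(z) = \frac{9 i \left(1 - \omega\right) e^{- \omega}}{4} (pole of order 2)
  F(ω) = -2πi·ΣRes = \frac{9 \pi \left(1 - \omega\right) e^{- \omega}}{2}

Case ω < 0 (upper half-plane, counterclockwise contour ⇒ F(ω) = +2πi·ΣRes):
  Res_{z = i} g(z) = \frac{9 i \left(- \omega - 1\right) e^{\omega}}{4} (pole of order 2)
  F(ω) = 2πi·ΣRes = \frac{9 \pi \left(\omega + 1\right) e^{\omega}}{2}

Both cases combine into a single formula in |ω|:

F(ω) = \frac{9 \pi \left(1 - \left|{\omega}\right|\right) e^{- \left|{\omega}\right|}}{2}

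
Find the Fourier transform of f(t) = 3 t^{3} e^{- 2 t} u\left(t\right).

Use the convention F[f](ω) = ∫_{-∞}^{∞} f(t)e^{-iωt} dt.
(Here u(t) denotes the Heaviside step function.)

F(ω) = \frac{18}{\left(i \omega + 2\right)^{4}}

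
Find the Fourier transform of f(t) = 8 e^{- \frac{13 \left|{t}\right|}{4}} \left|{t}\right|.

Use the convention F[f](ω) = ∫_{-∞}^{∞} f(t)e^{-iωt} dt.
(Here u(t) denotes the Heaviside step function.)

F(ω) = \frac{256 \left(169 - 16 \omega^{2}\right)}{\left(16 \omega^{2} + 169\right)^{2}}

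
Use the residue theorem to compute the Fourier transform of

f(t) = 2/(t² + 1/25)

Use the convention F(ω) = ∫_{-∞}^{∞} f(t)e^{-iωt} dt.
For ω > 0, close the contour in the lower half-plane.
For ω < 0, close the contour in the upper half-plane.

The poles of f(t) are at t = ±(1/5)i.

Let g(z) = f(z)e^{-iωz}; for large |z| the factor e^{-iωz} decays in the lower half-plane when ω > 0 and in the upper half-plane when ω < 0.

Case ω > 0 (lower half-plane, clockwise contour ⇒ F(ω) = -2πi·ΣRes):
  Res_{z = - \frac{i}{5}} g(z) = 5 i e^{- \frac{\omega}{5}}
  F(ω) = -2πi·ΣRes = 10 \pi e^{- \frac{\omega}{5}}

Case ω < 0 (upper half-plane, counterclockwise contour ⇒ F(ω) = +2πi·ΣRes):
  Res_{z = \frac{i}{5}} g(z) = - 5 i e^{\frac{\omega}{5}}
  F(ω) = 2πi·ΣRes = 10 \pi e^{\frac{\omega}{5}}

Both cases combine into a single formula in |ω|:

F(ω) = 10 \pi e^{- \frac{\left|{\omega}\right|}{5}}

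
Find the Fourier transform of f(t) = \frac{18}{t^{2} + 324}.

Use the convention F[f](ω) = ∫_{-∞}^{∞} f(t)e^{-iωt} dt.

F(ω) = \pi e^{- 18 \left|{\omega}\right|}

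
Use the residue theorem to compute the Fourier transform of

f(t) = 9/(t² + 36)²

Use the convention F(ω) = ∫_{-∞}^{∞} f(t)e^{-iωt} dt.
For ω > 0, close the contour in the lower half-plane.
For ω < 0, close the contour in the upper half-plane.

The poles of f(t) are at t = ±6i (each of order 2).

Let g(z) = f(z)e^{-iωz}; for large |z| the factor e^{-iωz} decays in the lower half-plane when ω > 0 and in the upper half-plane when ω < 0.

Case ω > 0 (lower half-plane, clockwise contour ⇒ F(ω) = -2πi·ΣRes):
  Res_{z = - 6 i} g(z) = \frac{i \left(6 \omega + 1\right) e^{- 6 \omega}}{96} (pole of order 2)
  F(ω) = -2πi·ΣRes = \frac{\pi \left(6 \omega + 1\right) e^{- 6 \omega}}{48}

Case ω < 0 (upper half-plane, counterclockwise contour ⇒ F(ω) = +2πi·ΣRes):
  Res_{z = 6 i} g(z) = \frac{i \left(6 \omega - 1\right) e^{6 \omega}}{96} (pole of order 2)
  F(ω) = 2πi·ΣRes = \frac{\pi \left(1 - 6 \omega\right) e^{6 \omega}}{48}

Both cases combine into a single formula in |ω|:

F(ω) = \frac{\pi \left(6 \left|{\omega}\right| + 1\right) e^{- 6 \left|{\omega}\right|}}{48}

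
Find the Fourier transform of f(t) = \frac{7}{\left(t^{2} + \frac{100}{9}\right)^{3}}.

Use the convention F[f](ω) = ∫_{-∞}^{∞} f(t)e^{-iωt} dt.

F(ω) = \frac{189 \pi \left(100 \omega^{2} + 90 \left|{\omega}\right| + 27\right) e^{- \frac{10 \left|{\omega}\right|}{3}}}{800000}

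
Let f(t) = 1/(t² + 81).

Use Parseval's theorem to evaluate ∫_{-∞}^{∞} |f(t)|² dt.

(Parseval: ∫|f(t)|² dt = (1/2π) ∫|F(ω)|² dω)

∫|f(t)|² dt = \frac{\pi}{1458}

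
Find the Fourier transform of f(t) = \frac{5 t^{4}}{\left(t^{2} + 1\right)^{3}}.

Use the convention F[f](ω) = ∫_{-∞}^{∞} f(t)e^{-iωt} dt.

F(ω) = \frac{5 \pi \left(\omega^{2} - 5 \left|{\omega}\right| + 3\right) e^{- \left|{\omega}\right|}}{8}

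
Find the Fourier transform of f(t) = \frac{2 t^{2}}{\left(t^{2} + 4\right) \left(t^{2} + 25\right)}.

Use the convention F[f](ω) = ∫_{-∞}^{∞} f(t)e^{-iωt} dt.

F(ω) = \frac{2 \pi \left(5 - 2 e^{3 \left|{\omega}\right|}\right) e^{- 5 \left|{\omega}\right|}}{21}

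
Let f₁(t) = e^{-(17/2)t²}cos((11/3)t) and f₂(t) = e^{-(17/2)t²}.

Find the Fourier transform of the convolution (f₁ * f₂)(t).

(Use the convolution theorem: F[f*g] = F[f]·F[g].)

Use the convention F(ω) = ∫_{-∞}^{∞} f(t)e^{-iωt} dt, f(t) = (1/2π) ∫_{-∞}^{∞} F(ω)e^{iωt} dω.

F[f₁*f₂](ω) = \frac{\pi \left(e^{\frac{22 \omega}{51}} + 1\right) e^{- \frac{\omega^{2}}{17} - \frac{11 \omega}{51} - \frac{121}{306}}}{17}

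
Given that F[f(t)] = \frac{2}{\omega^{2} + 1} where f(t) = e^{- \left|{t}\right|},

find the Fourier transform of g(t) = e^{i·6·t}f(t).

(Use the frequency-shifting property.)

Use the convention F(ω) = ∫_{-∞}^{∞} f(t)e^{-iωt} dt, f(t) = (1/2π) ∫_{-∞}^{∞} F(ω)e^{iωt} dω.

F[g](ω) = \frac{2}{\left(\omega - 6\right)^{2} + 1}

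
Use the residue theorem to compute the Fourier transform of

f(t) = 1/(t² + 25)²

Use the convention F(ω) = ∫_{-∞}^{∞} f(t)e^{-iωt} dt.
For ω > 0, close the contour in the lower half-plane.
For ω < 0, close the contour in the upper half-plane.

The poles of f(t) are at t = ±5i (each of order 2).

Let g(z) = f(z)e^{-iωz}; for large |z| the factor e^{-iωz} decays in the lower half-plane when ω > 0 and in the upper half-plane when ω < 0.

Case ω > 0 (lower half-plane, clockwise contour ⇒ F(ω) = -2πi·ΣRes):
  Res_{z = - 5 i} g(z) = \frac{i \left(5 \omega + 1\right) e^{- 5 \omega}}{500} (pole of order 2)
  F(ω) = -2πi·ΣRes = \frac{\pi \left(5 \omega + 1\right) e^{- 5 \omega}}{250}

Case ω < 0 (upper half-plane, counterclockwise contour ⇒ F(ω) = +2πi·ΣRes):
  Res_{z = 5 i} g(z) = \frac{i \left(5 \omega - 1\right) e^{5 \omega}}{500} (pole of order 2)
  F(ω) = 2πi·ΣRes = \frac{\pi \left(1 - 5 \omega\right) e^{5 \omega}}{250}

Both cases combine into a single formula in |ω|:

F(ω) = \frac{\pi \left(5 \left|{\omega}\right| + 1\right) e^{- 5 \left|{\omega}\right|}}{250}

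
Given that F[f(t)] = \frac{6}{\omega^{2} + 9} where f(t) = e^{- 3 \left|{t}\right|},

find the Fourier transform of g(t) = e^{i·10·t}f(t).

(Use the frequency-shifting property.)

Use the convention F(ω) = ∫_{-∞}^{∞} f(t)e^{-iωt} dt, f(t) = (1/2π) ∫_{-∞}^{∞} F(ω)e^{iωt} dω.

F[g](ω) = \frac{6}{\left(\omega - 10\right)^{2} + 9}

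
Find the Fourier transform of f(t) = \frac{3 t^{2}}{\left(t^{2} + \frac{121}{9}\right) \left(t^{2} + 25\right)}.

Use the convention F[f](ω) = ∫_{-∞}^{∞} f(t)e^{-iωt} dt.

F(ω) = \frac{135 \pi e^{- 5 \left|{\omega}\right|}}{104} - \frac{99 \pi e^{- \frac{11 \left|{\omega}\right|}{3}}}{104}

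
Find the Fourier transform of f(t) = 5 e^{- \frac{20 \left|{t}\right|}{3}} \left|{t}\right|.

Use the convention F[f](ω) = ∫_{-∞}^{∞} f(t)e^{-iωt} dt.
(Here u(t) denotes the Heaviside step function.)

F(ω) = \frac{90 \left(400 - 9 \omega^{2}\right)}{\left(9 \omega^{2} + 400\right)^{2}}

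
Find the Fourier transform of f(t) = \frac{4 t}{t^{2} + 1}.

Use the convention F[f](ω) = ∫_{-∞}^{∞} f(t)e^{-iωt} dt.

F(ω) = - 4 i \pi e^{- \left|{\omega}\right|} \operatorname{sign}{\left(\omega \right)}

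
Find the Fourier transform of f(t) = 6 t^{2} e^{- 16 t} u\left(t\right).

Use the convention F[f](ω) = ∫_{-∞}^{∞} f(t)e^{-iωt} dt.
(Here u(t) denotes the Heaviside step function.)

F(ω) = \frac{12}{\left(i \omega + 16\right)^{3}}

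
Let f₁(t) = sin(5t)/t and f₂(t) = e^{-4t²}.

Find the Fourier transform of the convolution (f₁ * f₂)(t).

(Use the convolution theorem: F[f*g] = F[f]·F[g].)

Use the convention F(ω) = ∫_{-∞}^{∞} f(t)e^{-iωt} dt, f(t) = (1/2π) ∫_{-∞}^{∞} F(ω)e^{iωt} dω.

F[f₁*f₂](ω) = \begin{cases} \frac{\pi^{\frac{3}{2}} e^{- \frac{\omega^{2}}{16}}}{2} & \text{for}\: \omega > -5 \wedge \omega < 5 \\0 & \text{otherwise} \end{cases}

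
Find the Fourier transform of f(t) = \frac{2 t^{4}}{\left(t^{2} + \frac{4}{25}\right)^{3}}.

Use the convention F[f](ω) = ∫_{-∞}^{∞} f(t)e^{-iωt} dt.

F(ω) = \frac{\pi \left(4 \omega^{2} - 50 \left|{\omega}\right| + 75\right) e^{- \frac{2 \left|{\omega}\right|}{5}}}{40}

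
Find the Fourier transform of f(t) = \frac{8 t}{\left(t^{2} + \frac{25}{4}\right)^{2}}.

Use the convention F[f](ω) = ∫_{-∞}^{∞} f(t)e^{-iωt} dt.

F(ω) = - \frac{8 i \pi \omega e^{- \frac{5 \left|{\omega}\right|}{2}}}{5}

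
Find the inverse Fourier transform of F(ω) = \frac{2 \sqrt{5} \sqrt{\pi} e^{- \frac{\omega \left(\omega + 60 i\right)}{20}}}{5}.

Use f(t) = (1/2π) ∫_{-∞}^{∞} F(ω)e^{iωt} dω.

f(t) = 2 e^{- 5 \left(t - 3\right)^{2}}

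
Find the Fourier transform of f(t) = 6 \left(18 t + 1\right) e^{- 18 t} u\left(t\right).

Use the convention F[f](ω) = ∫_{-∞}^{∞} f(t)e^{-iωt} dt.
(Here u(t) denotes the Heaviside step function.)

F(ω) = \frac{6 \left(- i \omega - 36\right)}{\omega^{2} - 36 i \omega - 324}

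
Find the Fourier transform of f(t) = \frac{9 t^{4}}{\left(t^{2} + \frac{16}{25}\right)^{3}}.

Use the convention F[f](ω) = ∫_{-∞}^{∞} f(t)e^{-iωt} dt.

F(ω) = \frac{9 \pi \left(16 \omega^{2} - 100 \left|{\omega}\right| + 75\right) e^{- \frac{4 \left|{\omega}\right|}{5}}}{160}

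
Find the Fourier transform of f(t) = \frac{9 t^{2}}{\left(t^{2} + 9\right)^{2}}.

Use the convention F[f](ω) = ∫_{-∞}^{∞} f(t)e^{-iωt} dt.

F(ω) = \frac{3 \pi \left(1 - 3 \left|{\omega}\right|\right) e^{- 3 \left|{\omega}\right|}}{2}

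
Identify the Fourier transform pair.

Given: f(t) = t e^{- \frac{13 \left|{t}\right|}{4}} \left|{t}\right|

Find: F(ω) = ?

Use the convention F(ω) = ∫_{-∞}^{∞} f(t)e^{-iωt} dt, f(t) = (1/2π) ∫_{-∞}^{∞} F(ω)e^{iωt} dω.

F(ω) = \frac{1024 i \omega \left(16 \omega^{2} - 507\right)}{\left(16 \omega^{2} + 169\right)^{3}}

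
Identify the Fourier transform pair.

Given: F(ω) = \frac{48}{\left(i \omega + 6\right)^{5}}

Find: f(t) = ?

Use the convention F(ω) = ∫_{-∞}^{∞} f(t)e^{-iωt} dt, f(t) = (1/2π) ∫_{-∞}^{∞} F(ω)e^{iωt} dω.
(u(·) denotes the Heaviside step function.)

f(t) = 2 t^{4} e^{- 6 t} u\left(t\right)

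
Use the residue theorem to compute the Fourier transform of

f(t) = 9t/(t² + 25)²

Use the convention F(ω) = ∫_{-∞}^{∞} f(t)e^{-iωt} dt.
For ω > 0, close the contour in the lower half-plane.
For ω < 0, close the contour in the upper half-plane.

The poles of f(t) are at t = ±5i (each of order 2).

Let g(z) = f(z)e^{-iωz}; for large |z| the factor e^{-iωz} decays in the lower half-plane when ω > 0 and in the upper half-plane when ω < 0.

Case ω > 0 (lower half-plane, clockwise contour ⇒ F(ω) = -2πi·ΣRes):
  Res_{z = - 5 i} g(z) = \frac{9 \omega e^{- 5 \omega}}{20} (pole of order 2)
  F(ω) = -2πi·ΣRes = - \frac{9 i \pi \omega e^{- 5 \omega}}{10}

Case ω < 0 (upper half-plane, counterclockwise contour ⇒ F(ω) = +2πi·ΣRes):
  Res_{z = 5 i} g(z) = - \frac{9 \omega e^{5 \omega}}{20} (pole of order 2)
  F(ω) = 2πi·ΣRes = - \frac{9 i \pi \omega e^{5 \omega}}{10}

Both cases combine into a single formula in |ω|:

F(ω) = - \frac{9 i \pi \omega e^{- 5 \left|{\omega}\right|}}{10}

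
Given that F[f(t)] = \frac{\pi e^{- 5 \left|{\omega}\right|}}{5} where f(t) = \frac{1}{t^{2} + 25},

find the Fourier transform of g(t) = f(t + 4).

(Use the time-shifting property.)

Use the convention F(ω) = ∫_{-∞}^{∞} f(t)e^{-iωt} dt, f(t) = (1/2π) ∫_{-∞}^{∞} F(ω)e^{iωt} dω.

F[g](ω) = \frac{\pi e^{4 i \omega - 5 \left|{\omega}\right|}}{5}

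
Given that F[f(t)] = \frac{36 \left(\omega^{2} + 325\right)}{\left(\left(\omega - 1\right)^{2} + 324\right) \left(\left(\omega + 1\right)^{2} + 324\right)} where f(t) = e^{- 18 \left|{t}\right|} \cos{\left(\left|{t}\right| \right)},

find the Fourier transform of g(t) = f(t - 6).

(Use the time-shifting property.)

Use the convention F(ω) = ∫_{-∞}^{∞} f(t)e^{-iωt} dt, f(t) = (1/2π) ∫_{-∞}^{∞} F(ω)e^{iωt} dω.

F[g](ω) = \frac{36 \left(\omega^{2} + 325\right) e^{- 6 i \omega}}{\omega^{4} + 646 \omega^{2} + 105625}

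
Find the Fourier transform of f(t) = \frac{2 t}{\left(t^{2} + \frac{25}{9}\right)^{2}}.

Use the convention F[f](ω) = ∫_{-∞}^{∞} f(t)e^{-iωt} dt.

F(ω) = - \frac{3 i \pi \omega e^{- \frac{5 \left|{\omega}\right|}{3}}}{5}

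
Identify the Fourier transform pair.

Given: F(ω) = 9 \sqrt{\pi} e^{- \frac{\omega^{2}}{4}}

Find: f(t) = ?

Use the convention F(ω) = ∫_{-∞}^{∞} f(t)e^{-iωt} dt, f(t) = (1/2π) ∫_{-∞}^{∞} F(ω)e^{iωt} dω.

f(t) = 9 e^{- t^{2}}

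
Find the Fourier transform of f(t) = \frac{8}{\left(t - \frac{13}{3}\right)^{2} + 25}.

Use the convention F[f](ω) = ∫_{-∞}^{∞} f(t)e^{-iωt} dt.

F(ω) = \frac{8 \pi e^{- \frac{13 i \omega}{3} - 5 \left|{\omega}\right|}}{5}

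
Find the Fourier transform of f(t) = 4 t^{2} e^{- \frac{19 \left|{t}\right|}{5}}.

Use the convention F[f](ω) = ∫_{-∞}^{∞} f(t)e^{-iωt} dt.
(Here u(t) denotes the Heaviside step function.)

F(ω) = \frac{38000 \left(361 - 75 \omega^{2}\right)}{\left(25 \omega^{2} + 361\right)^{3}}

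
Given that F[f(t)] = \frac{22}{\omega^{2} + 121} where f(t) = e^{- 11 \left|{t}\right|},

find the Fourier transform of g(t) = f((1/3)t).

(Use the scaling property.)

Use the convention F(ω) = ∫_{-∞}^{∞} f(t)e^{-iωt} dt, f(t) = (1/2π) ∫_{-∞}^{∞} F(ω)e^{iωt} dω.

F[g](ω) = \frac{66}{9 \omega^{2} + 121}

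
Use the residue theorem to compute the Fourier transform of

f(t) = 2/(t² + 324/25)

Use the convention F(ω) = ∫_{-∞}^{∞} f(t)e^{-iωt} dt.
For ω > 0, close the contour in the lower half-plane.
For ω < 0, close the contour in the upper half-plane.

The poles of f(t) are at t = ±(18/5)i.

Let g(z) = f(z)e^{-iωz}; for large |z| the factor e^{-iωz} decays in the lower half-plane when ω > 0 and in the upper half-plane when ω < 0.

Case ω > 0 (lower half-plane, clockwise contour ⇒ F(ω) = -2πi·ΣRes):
  Res_{z = - \frac{18 i}{5}} g(z) = \frac{5 i e^{- \frac{18 \omega}{5}}}{18}
  F(ω) = -2πi·ΣRes = \frac{5 \pi e^{- \frac{18 \omega}{5}}}{9}

Case ω < 0 (upper half-plane, counterclockwise contour ⇒ F(ω) = +2πi·ΣRes):
  Res_{z = \frac{18 i}{5}} g(z) = - \frac{5 i e^{\frac{18 \omega}{5}}}{18}
  F(ω) = 2πi·ΣRes = \frac{5 \pi e^{\frac{18 \omega}{5}}}{9}

Both cases combine into a single formula in |ω|:

F(ω) = \frac{5 \pi e^{- \frac{18 \left|{\omega}\right|}{5}}}{9}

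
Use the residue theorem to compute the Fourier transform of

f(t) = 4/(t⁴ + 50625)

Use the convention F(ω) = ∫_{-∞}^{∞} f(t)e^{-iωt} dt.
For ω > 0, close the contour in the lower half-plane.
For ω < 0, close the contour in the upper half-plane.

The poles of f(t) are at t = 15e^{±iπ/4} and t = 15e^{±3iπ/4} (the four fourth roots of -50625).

Let g(z) = f(z)e^{-iωz}; for large |z| the factor e^{-iωz} decays in the lower half-plane when ω > 0 and in the upper half-plane when ω < 0.

Case ω > 0 (lower half-plane, clockwise contour ⇒ F(ω) = -2πi·ΣRes):
  Res_{z = - \frac{15 \sqrt{2}}{2} - \frac{15 \sqrt{2} i}{2}} g(z) = \frac{\sqrt{2} i \left(1 - i\right) e^{\frac{15 \sqrt{2} \omega \left(-1 + i\right)}{2}}}{6750}
  Res_{z = \frac{15 \sqrt{2}}{2} - \frac{15 \sqrt{2} i}{2}} g(z) = \frac{\sqrt{2} i \left(1 + i\right) e^{- \frac{15 \sqrt{2} \omega \left(1 + i\right)}{2}}}{6750}
  F(ω) = -2πi·ΣRes = \frac{\sqrt{2} \pi \left(\left(1 - i\right) e^{15 \sqrt{2} i \omega} + 1 + i\right) e^{- \frac{15 \sqrt{2} \omega \left(1 + i\right)}{2}}}{3375} = \frac{4 \pi e^{- \frac{15 \sqrt{2} \omega}{2}} \sin{\left(\frac{15 \sqrt{2} \omega}{2} + \frac{\pi}{4} \right)}}{3375}

Case ω < 0 (upper half-plane, counterclockwise contour ⇒ F(ω) = +2πi·ΣRes):
  Res_{z = \frac{15 \sqrt{2}}{2} + \frac{15 \sqrt{2} i}{2}} g(z) = \frac{\sqrt{2} i \left(-1 + i\right) e^{\frac{15 \sqrt{2} \omega \left(1 - i\right)}{2}}}{6750}
  Res_{z = - \frac{15 \sqrt{2}}{2} + \frac{15 \sqrt{2} i}{2}} g(z) = \frac{\sqrt{2} \left(1 - i\right) e^{\frac{15 \sqrt{2} \omega \left(1 + i\right)}{2}}}{6750}
  F(ω) = 2πi·ΣRes = - \frac{\sqrt{2} i \pi \left(i \left(1 - i\right) e^{\frac{15 \sqrt{2} \omega \left(1 - i\right)}{2}} - \left(1 - i\right) e^{\frac{15 \sqrt{2} \omega \left(1 + i\right)}{2}}\right)}{3375} = \frac{4 \pi e^{\frac{15 \sqrt{2} \omega}{2}} \cos{\left(\frac{15 \sqrt{2} \omega}{2} + \frac{\pi}{4} \right)}}{3375}

Both cases combine into a single formula in |ω|:

F(ω) = \frac{4 \pi e^{- \frac{15 \sqrt{2} \left|{\omega}\right|}{2}} \sin{\left(\frac{15 \sqrt{2} \left|{\omega}\right|}{2} + \frac{\pi}{4} \right)}}{3375}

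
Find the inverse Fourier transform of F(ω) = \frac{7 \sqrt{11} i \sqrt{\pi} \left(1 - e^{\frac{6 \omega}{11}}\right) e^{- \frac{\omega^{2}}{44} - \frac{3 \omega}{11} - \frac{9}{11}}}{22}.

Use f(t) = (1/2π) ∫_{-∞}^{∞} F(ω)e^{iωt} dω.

f(t) = 7 e^{- 11 t^{2}} \sin{\left(6 t \right)}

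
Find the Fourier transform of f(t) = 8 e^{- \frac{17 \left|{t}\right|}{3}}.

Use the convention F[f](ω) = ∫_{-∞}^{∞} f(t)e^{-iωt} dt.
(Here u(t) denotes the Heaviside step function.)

F(ω) = \frac{816}{9 \omega^{2} + 289}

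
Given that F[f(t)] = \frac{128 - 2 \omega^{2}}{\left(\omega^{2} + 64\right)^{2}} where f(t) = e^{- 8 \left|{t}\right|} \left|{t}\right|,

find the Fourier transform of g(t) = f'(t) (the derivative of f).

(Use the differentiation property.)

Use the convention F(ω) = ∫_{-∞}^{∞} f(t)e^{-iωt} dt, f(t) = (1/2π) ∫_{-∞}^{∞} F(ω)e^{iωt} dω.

F[g](ω) = - \frac{2 i \omega \left(\omega^{2} - 64\right)}{\left(\omega^{2} + 64\right)^{2}}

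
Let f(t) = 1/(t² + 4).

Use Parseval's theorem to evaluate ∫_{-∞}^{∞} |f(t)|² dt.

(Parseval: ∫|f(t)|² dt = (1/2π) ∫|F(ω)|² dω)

∫|f(t)|² dt = \frac{\pi}{16}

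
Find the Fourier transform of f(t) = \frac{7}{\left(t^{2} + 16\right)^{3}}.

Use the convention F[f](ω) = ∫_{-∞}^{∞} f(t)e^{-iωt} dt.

F(ω) = \frac{7 \pi \left(16 \omega^{2} + 12 \left|{\omega}\right| + 3\right) e^{- 4 \left|{\omega}\right|}}{8192}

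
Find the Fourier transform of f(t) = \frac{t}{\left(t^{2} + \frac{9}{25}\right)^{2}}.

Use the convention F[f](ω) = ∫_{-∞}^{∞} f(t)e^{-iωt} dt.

F(ω) = - \frac{5 i \pi \omega e^{- \frac{3 \left|{\omega}\right|}{5}}}{6}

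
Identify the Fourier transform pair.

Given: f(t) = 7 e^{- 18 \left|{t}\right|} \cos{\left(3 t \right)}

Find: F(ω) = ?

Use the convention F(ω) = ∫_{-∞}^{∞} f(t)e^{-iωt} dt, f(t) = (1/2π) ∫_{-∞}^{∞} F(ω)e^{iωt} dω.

F(ω) = \frac{252 \left(\omega^{2} + 333\right)}{\omega^{4} + 630 \omega^{2} + 110889}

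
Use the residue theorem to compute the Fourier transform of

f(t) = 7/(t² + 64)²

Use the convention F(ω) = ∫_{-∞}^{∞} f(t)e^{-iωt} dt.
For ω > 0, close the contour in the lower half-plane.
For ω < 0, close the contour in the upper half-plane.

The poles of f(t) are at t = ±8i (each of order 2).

Let g(z) = f(z)e^{-iωz}; for large |z| the factor e^{-iωz} decays in the lower half-plane when ω > 0 and in the upper half-plane when ω < 0.

Case ω > 0 (lower half-plane, clockwise contour ⇒ F(ω) = -2πi·ΣRes):
  Res_{z = - 8 i} g(z) = \frac{7 i \left(8 \omega + 1\right) e^{- 8 \omega}}{2048} (pole of order 2)
  F(ω) = -2πi·ΣRes = \frac{7 \pi \left(8 \omega + 1\right) e^{- 8 \omega}}{1024}

Case ω < 0 (upper half-plane, counterclockwise contour ⇒ F(ω) = +2πi·ΣRes):
  Res_{z = 8 i} g(z) = \frac{7 i \left(8 \omega - 1\right) e^{8 \omega}}{2048} (pole of order 2)
  F(ω) = 2πi·ΣRes = \frac{7 \pi \left(1 - 8 \omega\right) e^{8 \omega}}{1024}

Both cases combine into a single formula in |ω|:

F(ω) = \frac{7 \pi \left(8 \left|{\omega}\right| + 1\right) e^{- 8 \left|{\omega}\right|}}{1024}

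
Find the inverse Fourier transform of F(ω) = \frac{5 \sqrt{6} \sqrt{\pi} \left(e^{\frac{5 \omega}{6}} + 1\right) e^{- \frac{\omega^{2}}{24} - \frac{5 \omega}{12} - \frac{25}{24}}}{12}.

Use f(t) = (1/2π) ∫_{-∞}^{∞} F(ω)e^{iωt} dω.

f(t) = 5 e^{- 6 t^{2}} \cos{\left(5 t \right)}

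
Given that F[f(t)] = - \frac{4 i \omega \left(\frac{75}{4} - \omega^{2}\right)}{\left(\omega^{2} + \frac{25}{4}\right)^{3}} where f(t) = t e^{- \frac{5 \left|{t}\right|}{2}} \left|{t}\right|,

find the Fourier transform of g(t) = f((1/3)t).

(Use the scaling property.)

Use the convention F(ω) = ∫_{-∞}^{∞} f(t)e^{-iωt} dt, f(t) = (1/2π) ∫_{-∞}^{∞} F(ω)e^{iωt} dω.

F[g](ω) = \frac{1728 i \omega \left(12 \omega^{2} - 25\right)}{\left(36 \omega^{2} + 25\right)^{3}}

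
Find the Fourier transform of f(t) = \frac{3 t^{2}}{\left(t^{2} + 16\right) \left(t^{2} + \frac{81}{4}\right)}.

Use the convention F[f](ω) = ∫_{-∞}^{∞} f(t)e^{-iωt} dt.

F(ω) = - \frac{48 \pi e^{- 4 \left|{\omega}\right|}}{17} + \frac{54 \pi e^{- \frac{9 \left|{\omega}\right|}{2}}}{17}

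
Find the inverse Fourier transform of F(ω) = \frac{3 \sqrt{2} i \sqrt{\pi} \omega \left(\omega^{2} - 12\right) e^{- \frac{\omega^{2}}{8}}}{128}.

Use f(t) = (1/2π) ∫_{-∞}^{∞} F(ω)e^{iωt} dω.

f(t) = 3 t^{3} e^{- 2 t^{2}}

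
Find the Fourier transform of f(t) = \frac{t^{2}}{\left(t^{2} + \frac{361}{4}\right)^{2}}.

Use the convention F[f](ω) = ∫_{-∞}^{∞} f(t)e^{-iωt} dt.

F(ω) = \frac{\pi \left(2 - 19 \left|{\omega}\right|\right) e^{- \frac{19 \left|{\omega}\right|}{2}}}{38}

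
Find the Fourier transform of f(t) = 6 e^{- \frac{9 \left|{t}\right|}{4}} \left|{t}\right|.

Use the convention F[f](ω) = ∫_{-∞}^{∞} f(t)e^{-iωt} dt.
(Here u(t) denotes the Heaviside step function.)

F(ω) = \frac{192 \left(81 - 16 \omega^{2}\right)}{\left(16 \omega^{2} + 81\right)^{2}}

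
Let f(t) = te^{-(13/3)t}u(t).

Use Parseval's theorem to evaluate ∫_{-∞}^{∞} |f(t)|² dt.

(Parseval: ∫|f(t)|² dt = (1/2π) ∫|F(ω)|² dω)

∫|f(t)|² dt = \frac{27}{8788}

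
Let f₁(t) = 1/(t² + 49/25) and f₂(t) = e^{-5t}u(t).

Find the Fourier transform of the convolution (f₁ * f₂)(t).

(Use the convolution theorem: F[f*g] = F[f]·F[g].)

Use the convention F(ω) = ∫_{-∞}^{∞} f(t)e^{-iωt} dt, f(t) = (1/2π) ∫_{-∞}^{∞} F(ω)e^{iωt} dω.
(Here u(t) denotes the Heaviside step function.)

F[f₁*f₂](ω) = \frac{5 \pi e^{- \frac{7 \left|{\omega}\right|}{5}}}{7 \left(i \omega + 5\right)}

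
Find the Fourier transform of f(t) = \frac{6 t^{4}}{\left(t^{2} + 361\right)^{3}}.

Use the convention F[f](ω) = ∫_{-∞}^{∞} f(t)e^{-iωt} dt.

F(ω) = \frac{3 \pi \left(361 \omega^{2} - 95 \left|{\omega}\right| + 3\right) e^{- 19 \left|{\omega}\right|}}{76}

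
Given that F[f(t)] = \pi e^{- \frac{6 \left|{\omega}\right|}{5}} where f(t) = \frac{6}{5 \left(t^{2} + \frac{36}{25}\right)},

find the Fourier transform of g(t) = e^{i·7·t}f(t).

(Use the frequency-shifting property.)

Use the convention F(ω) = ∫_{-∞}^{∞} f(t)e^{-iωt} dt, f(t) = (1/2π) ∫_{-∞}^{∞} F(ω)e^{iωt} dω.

F[g](ω) = \pi e^{- \frac{6 \left|{\omega - 7}\right|}{5}}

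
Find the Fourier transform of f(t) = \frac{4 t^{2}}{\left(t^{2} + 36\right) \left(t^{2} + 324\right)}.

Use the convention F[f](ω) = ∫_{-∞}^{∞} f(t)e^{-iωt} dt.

F(ω) = \frac{\pi \left(3 - e^{12 \left|{\omega}\right|}\right) e^{- 18 \left|{\omega}\right|}}{12}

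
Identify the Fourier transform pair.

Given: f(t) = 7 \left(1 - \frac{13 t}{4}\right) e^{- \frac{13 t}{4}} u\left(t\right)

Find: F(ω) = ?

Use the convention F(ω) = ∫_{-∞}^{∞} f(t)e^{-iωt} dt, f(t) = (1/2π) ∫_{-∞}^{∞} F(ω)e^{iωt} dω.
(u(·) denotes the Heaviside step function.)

F(ω) = \frac{112 i \omega}{- 16 \omega^{2} + 104 i \omega + 169}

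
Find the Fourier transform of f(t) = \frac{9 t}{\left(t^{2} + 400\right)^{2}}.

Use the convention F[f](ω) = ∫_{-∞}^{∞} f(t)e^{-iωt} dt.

F(ω) = - \frac{9 i \pi \omega e^{- 20 \left|{\omega}\right|}}{40}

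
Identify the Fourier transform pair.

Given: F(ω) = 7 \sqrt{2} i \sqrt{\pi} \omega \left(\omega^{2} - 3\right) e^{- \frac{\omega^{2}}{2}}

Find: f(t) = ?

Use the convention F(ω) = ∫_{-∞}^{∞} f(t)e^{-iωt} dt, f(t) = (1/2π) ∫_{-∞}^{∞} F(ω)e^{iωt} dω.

f(t) = 7 t^{3} e^{- \frac{t^{2}}{2}}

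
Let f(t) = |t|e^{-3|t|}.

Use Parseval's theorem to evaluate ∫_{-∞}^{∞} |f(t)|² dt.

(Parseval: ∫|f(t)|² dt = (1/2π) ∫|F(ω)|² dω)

∫|f(t)|² dt = \frac{1}{54}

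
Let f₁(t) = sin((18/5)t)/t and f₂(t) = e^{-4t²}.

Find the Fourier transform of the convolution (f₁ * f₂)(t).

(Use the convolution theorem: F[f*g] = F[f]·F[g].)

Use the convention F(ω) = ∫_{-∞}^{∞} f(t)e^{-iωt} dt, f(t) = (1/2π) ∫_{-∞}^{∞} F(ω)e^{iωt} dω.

F[f₁*f₂](ω) = \begin{cases} \frac{\pi^{\frac{3}{2}} e^{- \frac{\omega^{2}}{16}}}{2} & \text{for}\: \omega > - \frac{18}{5} \wedge \omega < \frac{18}{5} \\0 & \text{otherwise} \end{cases}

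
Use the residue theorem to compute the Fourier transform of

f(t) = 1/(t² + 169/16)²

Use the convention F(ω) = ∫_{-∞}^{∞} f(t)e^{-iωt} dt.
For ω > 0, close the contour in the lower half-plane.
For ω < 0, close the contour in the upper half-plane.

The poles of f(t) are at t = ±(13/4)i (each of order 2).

Let g(z) = f(z)e^{-iωz}; for large |z| the factor e^{-iωz} decays in the lower half-plane when ω > 0 and in the upper half-plane when ω < 0.

Case ω > 0 (lower half-plane, clockwise contour ⇒ F(ω) = -2πi·ΣRes):
  Res_{z = - \frac{13 i}{4}} g(z) = \frac{4 i \left(13 \omega + 4\right) e^{- \frac{13 \omega}{4}}}{2197} (pole of order 2)
  F(ω) = -2πi·ΣRes = \frac{8 \pi \left(13 \omega + 4\right) e^{- \frac{13 \omega}{4}}}{2197}

Case ω < 0 (upper half-plane, counterclockwise contour ⇒ F(ω) = +2πi·ΣRes):
  Res_{z = \frac{13 i}{4}} g(z) = \frac{4 i \left(13 \omega - 4\right) e^{\frac{13 \omega}{4}}}{2197} (pole of order 2)
  F(ω) = 2πi·ΣRes = \frac{8 \pi \left(4 - 13 \omega\right) e^{\frac{13 \omega}{4}}}{2197}

Both cases combine into a single formula in |ω|:

F(ω) = \frac{8 \pi \left(13 \left|{\omega}\right| + 4\right) e^{- \frac{13 \left|{\omega}\right|}{4}}}{2197}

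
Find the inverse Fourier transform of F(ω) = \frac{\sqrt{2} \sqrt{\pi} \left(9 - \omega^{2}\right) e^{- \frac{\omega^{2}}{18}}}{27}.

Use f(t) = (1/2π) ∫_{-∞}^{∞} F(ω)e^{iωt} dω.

f(t) = 9 t^{2} e^{- \frac{9 t^{2}}{2}}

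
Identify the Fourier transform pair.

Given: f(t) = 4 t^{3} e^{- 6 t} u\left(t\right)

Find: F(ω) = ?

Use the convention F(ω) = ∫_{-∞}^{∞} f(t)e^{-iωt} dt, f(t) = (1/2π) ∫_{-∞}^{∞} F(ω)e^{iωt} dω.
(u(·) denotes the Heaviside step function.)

F(ω) = \frac{24}{\left(i \omega + 6\right)^{4}}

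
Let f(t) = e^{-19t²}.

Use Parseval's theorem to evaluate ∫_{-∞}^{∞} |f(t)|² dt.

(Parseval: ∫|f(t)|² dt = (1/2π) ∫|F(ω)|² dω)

∫|f(t)|² dt = \frac{\sqrt{38} \sqrt{\pi}}{38}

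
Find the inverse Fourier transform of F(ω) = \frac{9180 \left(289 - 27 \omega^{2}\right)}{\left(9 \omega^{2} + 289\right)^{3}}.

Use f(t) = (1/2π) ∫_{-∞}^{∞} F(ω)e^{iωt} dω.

f(t) = 5 t^{2} e^{- \frac{17 \left|{t}\right|}{3}}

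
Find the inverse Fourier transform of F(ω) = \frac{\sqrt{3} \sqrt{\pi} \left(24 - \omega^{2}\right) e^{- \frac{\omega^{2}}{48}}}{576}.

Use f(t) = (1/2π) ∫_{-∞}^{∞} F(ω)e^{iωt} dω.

f(t) = 6 t^{2} e^{- 12 t^{2}}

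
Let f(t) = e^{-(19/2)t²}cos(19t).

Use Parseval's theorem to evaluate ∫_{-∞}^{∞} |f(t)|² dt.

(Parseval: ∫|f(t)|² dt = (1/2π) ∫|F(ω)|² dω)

∫|f(t)|² dt = \frac{\sqrt{19} \sqrt{\pi} \left(1 + e^{19}\right)}{38 e^{19}}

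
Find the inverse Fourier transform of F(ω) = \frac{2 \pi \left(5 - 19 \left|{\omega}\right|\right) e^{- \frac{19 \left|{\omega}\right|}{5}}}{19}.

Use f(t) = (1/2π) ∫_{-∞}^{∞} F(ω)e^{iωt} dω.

f(t) = \frac{4 t^{2}}{\left(t^{2} + \frac{361}{25}\right)^{2}}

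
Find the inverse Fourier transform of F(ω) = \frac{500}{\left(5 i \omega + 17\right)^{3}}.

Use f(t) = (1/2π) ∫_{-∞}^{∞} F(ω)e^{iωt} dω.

f(t) = 2 t^{2} e^{- \frac{17 t}{5}} u\left(t\right)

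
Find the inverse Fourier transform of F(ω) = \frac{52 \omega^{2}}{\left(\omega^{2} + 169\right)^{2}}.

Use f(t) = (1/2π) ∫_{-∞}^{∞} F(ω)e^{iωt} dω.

f(t) = \left(1 - 13 \left|{t}\right|\right) e^{- 13 \left|{t}\right|}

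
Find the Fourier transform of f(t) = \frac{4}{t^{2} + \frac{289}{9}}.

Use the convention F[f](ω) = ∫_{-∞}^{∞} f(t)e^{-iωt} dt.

F(ω) = \frac{12 \pi e^{- \frac{17 \left|{\omega}\right|}{3}}}{17}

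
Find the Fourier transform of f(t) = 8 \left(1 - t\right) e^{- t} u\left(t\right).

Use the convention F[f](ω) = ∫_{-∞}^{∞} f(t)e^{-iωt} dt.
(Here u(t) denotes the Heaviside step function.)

F(ω) = \frac{8 i \omega}{- \omega^{2} + 2 i \omega + 1}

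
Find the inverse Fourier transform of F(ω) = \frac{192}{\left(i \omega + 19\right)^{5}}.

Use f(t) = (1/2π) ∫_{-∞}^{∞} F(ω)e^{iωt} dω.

f(t) = 8 t^{4} e^{- 19 t} u\left(t\right)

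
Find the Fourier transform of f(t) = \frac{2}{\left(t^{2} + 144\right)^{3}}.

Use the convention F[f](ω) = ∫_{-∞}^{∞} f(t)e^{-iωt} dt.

F(ω) = \frac{\pi \left(48 \omega^{2} + 12 \left|{\omega}\right| + 1\right) e^{- 12 \left|{\omega}\right|}}{331776}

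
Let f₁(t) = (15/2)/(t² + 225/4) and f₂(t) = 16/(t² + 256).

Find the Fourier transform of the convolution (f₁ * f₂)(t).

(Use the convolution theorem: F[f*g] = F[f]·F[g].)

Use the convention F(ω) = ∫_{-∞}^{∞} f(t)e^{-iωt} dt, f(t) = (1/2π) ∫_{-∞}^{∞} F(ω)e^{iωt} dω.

F[f₁*f₂](ω) = \pi^{2} e^{- \frac{47 \left|{\omega}\right|}{2}}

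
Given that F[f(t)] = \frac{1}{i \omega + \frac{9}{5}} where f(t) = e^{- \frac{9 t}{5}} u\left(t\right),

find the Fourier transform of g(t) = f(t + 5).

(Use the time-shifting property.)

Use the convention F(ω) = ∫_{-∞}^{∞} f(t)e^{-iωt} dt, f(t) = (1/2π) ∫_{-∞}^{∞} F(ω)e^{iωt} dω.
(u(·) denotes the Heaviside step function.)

F[g](ω) = \frac{5 e^{5 i \omega}}{5 i \omega + 9}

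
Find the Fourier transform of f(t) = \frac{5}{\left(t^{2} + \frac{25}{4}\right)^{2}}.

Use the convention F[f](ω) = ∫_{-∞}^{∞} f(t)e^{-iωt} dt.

F(ω) = \frac{2 \pi \left(5 \left|{\omega}\right| + 2\right) e^{- \frac{5 \left|{\omega}\right|}{2}}}{25}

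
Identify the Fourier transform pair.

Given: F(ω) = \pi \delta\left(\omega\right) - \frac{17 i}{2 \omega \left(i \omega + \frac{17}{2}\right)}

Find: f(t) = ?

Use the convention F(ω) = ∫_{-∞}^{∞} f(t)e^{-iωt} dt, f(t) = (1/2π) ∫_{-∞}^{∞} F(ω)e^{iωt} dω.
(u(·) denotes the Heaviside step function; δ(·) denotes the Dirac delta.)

f(t) = \left(1 - e^{- \frac{17 t}{2}}\right) u\left(t\right)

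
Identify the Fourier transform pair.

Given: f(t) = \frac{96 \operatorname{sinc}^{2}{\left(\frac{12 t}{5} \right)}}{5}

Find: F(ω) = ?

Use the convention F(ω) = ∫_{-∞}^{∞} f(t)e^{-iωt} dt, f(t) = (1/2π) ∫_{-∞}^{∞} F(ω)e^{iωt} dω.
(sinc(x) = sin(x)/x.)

F(ω) = \begin{cases} \frac{\pi \left(24 - 5 \left|{\omega}\right|\right)}{3} & \text{for}\: \omega > - \frac{24}{5} \wedge \omega < \frac{24}{5} \\0 & \text{otherwise} \end{cases}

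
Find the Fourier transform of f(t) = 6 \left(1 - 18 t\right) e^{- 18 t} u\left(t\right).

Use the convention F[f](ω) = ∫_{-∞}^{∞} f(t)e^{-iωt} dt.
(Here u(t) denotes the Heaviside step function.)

F(ω) = \frac{6 i \omega}{- \omega^{2} + 36 i \omega + 324}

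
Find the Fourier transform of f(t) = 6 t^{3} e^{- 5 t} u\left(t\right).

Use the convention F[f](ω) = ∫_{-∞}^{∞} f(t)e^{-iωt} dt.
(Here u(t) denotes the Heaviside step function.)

F(ω) = \frac{36}{\left(i \omega + 5\right)^{4}}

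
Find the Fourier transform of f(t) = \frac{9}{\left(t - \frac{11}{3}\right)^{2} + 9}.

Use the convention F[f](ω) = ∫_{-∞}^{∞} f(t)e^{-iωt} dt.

F(ω) = 3 \pi e^{- \frac{11 i \omega}{3} - 3 \left|{\omega}\right|}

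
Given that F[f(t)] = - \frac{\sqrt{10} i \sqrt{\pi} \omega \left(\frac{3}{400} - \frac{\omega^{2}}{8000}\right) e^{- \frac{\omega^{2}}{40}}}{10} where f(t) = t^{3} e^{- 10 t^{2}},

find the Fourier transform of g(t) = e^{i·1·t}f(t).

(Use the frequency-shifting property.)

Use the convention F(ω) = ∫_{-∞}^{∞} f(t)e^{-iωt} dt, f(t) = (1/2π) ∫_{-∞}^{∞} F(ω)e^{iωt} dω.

F[g](ω) = \frac{\sqrt{10} i \sqrt{\pi} \left(\omega - 1\right) \left(\left(\omega - 1\right)^{2} - 60\right) e^{- \frac{\left(\omega - 1\right)^{2}}{40}}}{80000}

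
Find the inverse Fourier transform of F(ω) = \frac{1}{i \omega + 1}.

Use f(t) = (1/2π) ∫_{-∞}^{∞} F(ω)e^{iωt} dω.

f(t) = e^{- t} u\left(t\right)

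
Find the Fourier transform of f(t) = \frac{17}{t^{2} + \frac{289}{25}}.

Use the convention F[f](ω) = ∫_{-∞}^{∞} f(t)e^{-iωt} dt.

F(ω) = 5 \pi e^{- \frac{17 \left|{\omega}\right|}{5}}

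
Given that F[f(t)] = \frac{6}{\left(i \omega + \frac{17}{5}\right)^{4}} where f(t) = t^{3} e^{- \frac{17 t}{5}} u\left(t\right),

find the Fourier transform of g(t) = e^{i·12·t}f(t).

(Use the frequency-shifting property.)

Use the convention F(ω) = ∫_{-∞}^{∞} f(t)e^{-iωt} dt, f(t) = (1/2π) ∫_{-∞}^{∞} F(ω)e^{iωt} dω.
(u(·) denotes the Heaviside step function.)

F[g](ω) = \frac{3750}{\left(5 i \left(\omega - 12\right) + 17\right)^{4}}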